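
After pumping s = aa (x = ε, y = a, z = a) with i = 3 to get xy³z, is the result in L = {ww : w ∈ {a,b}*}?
Yes

xy³z = ε · aaa · a = aaaa.
aaaa splits into halves aa · aa, which are equal, so it is in L (w = aa).
(A single pumped string landing in L is not a contradiction by itself; a non-regularity proof needs some i for which xy^i z ∉ L, for every admissible decomposition.)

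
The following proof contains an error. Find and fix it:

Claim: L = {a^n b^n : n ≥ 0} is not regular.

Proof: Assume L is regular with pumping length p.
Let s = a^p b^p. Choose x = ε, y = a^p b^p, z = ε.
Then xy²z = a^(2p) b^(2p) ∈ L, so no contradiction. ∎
Error: The decomposition violates |xy| ≤ p. With y = a^p b^p, |xy| = |y| = 2p > p. (The proof also miscomputes xy²z, which would be a^p b^p a^p b^p rather than a^(2p) b^(2p), and it wrongly treats one harmless decomposition as settling the matter — the prover does not get to choose the decomposition.)

Correction: The pumping lemma requires |xy| ≤ p, and the argument must handle every decomposition satisfying |xy| ≤ p, |y| ≥ 1. Since s starts with p a's, any such y consists only of a's, say y = a^k with k ≥ 1. Then xy²z = a^(p+k) b^p has unequal numbers of a's and b's, so xy²z ∉ L — the required contradiction.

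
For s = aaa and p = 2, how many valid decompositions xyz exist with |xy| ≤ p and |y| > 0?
3

For s = 'aaa' with pumping length p = 2:

Constraints: |xy| ≤ 2, |y| > 0

Valid decompositions (|xy| ≤ p, |y| ≥ 1):
  • x='', y='a', z='aa'
  • x='a', y='a', z='a'
  • x='', y='aa', z='a'

Total count: 3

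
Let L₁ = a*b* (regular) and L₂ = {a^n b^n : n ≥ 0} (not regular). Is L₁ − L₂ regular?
No — L₁ − L₂ is not regular.

a*b* − {a^n b^n} = {a^n b^m : n ≠ m}. If this were regular, then its complement intersected with a*b*, namely {a^n b^n : n ≥ 0}, would be regular too (closure under complement and intersection) — contradiction. So L₁ − L₂ is not regular.

Note that the bare facts "L₁ regular, L₂ non-regular" do not settle the question by themselves: the closure of regular languages under ∪, ∩, complement and difference applies only when BOTH operands are regular. With a non-regular operand the result can come out regular or non-regular depending on the specific languages, so one has to work out L₁ − L₂ for this particular pair, as above.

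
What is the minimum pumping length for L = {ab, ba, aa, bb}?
p = 3

For a finite language L, the pumping lemma holds vacuously if p > max|s| for s ∈ L.

The longest string in L = {ab, ba, aa, bb} has length 2.
If p = 3, then no string s ∈ L has |s| ≥ p, so the condition is vacuously true.

The minimum pumping length is p = 3.

Why no smaller p works: for any p ≤ 2, the longest string s ∈ L has |s| = 2 ≥ p, so it would
have to be pumpable; but pumping up (i = 2, 3, ...) produces ever longer strings, which cannot all lie in the
finite language L. So the pumping property fails for every p ≤ 2.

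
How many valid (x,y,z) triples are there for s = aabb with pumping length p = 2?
3

For s = 'aabb' with pumping length p = 2:

Constraints: |xy| ≤ 2, |y| > 0

Valid decompositions (|xy| ≤ p, |y| ≥ 1):
  • x='', y='a', z='abb'
  • x='a', y='a', z='bb'
  • x='', y='aa', z='bb'

Total count: 3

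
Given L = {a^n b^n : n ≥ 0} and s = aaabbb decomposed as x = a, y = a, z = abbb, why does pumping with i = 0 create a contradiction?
xy⁰z = aabbb ∉ L

Pumping with i = 0 replaces y = a by y⁰ = ε:
- Original: s = xyz = aaabbb; aaabbb = a^3 b^3 has equal counts (3 = 3), so it is in L
- Pumped: xy⁰z = a · ε · abbb = aabbb
- aabbb has 2 a's and 3 b's; 2 ≠ 3, so it is not in L

The pumping lemma would require xy⁰z ∈ L, so this decomposition yields a contradiction.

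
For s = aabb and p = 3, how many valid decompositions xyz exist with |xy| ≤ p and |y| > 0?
6

For s = 'aabb' with pumping length p = 3:

Constraints: |xy| ≤ 3, |y| > 0

Valid decompositions (|xy| ≤ p, |y| ≥ 1):
  • x='', y='a', z='abb'
  • x='a', y='a', z='bb'
  • x='', y='aa', z='bb'
  • x='aa', y='b', z='b'
  • x='a', y='ab', z='b'
  • x='', y='aab', z='b'

Total count: 6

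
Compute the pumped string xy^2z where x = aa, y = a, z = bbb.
aaaabbb

Given x = 'aa', y = 'a', z = 'bbb' and i = 2:

xy^2z = x + y·y·...·y (2 times) + z
       = 'aa' + 'a'^2 + 'bbb'
       = 'aa' + 'aa' + 'bbb'
       = 'aaaabbb'

The pumped string is 'aaaabbb' with length 7.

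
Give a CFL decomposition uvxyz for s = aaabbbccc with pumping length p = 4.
u='aa', v='a', x='bb', y='b', z='ccc'

For s = aaabbbccc with pumping length p = 4:

One valid decomposition:
- u = 'aa'
- v = 'a'
- x = 'bb'
- y = 'b'
- z = 'ccc'

Verification:
- uvxyz = 'aa' + 'a' + 'bb' + 'b' + 'ccc' = aaabbbccc ✓
- |vxy| = |'abbb'| = 4 ≤ 4 ✓
- |vy| = |'ab'| = 2 > 0 ✓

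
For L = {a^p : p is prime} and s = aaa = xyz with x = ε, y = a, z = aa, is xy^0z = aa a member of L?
Yes

xy⁰z = ε · ε · aa = aa.
aa has length 2, which is prime, so it is in L.
(A single pumped string landing in L is not a contradiction by itself; a non-regularity proof needs some i for which xy^i z ∉ L, for every admissible decomposition.)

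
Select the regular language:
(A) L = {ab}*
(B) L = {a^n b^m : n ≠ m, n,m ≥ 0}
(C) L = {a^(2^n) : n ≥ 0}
(A) {ab}*

(A) L = {ab}* is regular.

This can be recognized by a finite automaton (DFA/NFA).
Regular expressions like {ab}* define regular languages.

The other choices are not regular:
- {a^n b^m : n ≠ m, n,m ≥ 0}: After pumping a's, we can make n = m
- {a^(2^n) : n ≥ 0}: After pumping, length is no longer a power of 2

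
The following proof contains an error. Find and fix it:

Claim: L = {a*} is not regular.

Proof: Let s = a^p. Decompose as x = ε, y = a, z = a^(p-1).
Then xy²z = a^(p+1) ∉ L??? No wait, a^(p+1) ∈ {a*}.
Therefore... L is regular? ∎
Error: The proof attempts to show a*  is not regular, but a* IS regular!

Correction: a* is a regular language (recognized by a simple DFA with one accepting state and self-loop on 'a'). The pumping lemma can only prove non-regularity, not regularity. For regular languages, pumping always works.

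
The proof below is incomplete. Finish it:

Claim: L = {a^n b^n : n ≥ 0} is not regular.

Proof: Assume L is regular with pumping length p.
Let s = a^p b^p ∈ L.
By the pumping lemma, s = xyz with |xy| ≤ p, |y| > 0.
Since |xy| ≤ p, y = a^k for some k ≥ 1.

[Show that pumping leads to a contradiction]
Consider xy²z = a^(p+k) b^p.

Since k ≥ 1, we have p + k > p.
So xy²z has more a's than b's: (p+k) a's vs p b's.
This means xy²z ∉ L because a^n b^n requires equal counts.

This contradicts the pumping lemma which states xy²z ∈ L.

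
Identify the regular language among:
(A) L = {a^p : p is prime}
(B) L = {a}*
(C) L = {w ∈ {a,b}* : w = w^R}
(B) {a}*

(B) L = {a}* is regular.

This can be recognized by a finite automaton (DFA/NFA).
Regular expressions like {a}* define regular languages.

The other choices are not regular:
- {w ∈ {a,b}* : w = w^R}: After pumping, the string is no longer symmetric
- {a^p : p is prime}: After pumping, the length becomes composite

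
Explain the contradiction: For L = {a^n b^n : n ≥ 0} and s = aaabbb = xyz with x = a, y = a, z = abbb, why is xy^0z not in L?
xy⁰z = aabbb ∉ L

Pumping with i = 0 replaces y = a by y⁰ = ε:
- Original: s = xyz = aaabbb; aaabbb = a^3 b^3 has equal counts (3 = 3), so it is in L
- Pumped: xy⁰z = a · ε · abbb = aabbb
- aabbb has 2 a's and 3 b's; 2 ≠ 3, so it is not in L

The pumping lemma would require xy⁰z ∈ L, so this decomposition yields a contradiction.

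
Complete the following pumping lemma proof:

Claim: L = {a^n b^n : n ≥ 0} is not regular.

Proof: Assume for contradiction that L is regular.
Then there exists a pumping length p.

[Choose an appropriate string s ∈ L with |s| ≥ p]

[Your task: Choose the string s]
s = a^p b^p

This string is in L (has equal a's and b's) and has length 2p ≥ p.
Any decomposition xyz with |xy| ≤ p means y consists only of a's,
so pumping will unbalance the counts.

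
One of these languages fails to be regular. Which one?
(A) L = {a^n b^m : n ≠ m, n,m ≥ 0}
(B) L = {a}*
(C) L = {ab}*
(A) {a^n b^m : n ≠ m, n,m ≥ 0}

(A) L = {a^n b^m : n ≠ m, n,m ≥ 0} is NOT regular.

The pumping lemma can be used to prove this:
After pumping a's, we can make n = m

The other languages are regular because they can be recognized by finite automata.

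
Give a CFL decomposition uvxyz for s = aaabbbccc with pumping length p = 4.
u='aa', v='a', x='bb', y='b', z='ccc'

For s = aaabbbccc with pumping length p = 4:

One valid decomposition:
- u = 'aa'
- v = 'a'
- x = 'bb'
- y = 'b'
- z = 'ccc'

Verification:
- uvxyz = 'aa' + 'a' + 'bb' + 'b' + 'ccc' = aaabbbccc ✓
- |vxy| = |'abbb'| = 4 ≤ 4 ✓
- |vy| = |'ab'| = 2 > 0 ✓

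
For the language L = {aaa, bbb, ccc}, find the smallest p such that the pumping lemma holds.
p = 4

For a finite language L, the pumping lemma holds vacuously if p > max|s| for s ∈ L.

The longest string in L = {aaa, bbb, ccc} has length 3.
If p = 4, then no string s ∈ L has |s| ≥ p, so the condition is vacuously true.

The minimum pumping length is p = 4.

Why no smaller p works: for any p ≤ 3, the longest string s ∈ L has |s| = 3 ≥ p, so it would
have to be pumpable; but pumping up (i = 2, 3, ...) produces ever longer strings, which cannot all lie in the
finite language L. So the pumping property fails for every p ≤ 3.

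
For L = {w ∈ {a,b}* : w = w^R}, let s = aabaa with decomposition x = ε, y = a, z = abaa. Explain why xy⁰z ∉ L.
xy⁰z = abaa ∉ L

Pumping with i = 0 replaces y = a by y⁰ = ε:
- Original: s = xyz = aabaa; aabaa reversed is aabaa, the same string, so it is a palindrome and is in L
- Pumped: xy⁰z = ε · ε · abaa = abaa
- abaa reversed is aaba ≠ abaa, so it is not a palindrome and is not in L

The pumping lemma would require xy⁰z ∈ L, so this decomposition yields a contradiction.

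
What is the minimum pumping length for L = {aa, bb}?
p = 3

For a finite language L, the pumping lemma holds vacuously if p > max|s| for s ∈ L.

The longest string in L = {aa, bb} has length 2.
If p = 3, then no string s ∈ L has |s| ≥ p, so the condition is vacuously true.

The minimum pumping length is p = 3.

Why no smaller p works: for any p ≤ 2, the longest string s ∈ L has |s| = 2 ≥ p, so it would
have to be pumpable; but pumping up (i = 2, 3, ...) produces ever longer strings, which cannot all lie in the
finite language L. So the pumping property fails for every p ≤ 2.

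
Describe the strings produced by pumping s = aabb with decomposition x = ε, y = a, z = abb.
{xy^i z : i ≥ 0} = {a^(i+1) b^2 : i ≥ 0} = {abb, aabb, aaabb, ...}

With x = ε, y = a, z = abb: Starting with aabb and pumping the first 'a' (z = abb keeps the second 'a'), we get strings with i+1 a's followed by 2 b's for i = 0, 1, 2, ...; note bb is not produced because z always contributes one a.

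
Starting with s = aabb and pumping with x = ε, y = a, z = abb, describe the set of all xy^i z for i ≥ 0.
{xy^i z : i ≥ 0} = {a^(i+1) b^2 : i ≥ 0} = {abb, aabb, aaabb, ...}

With x = ε, y = a, z = abb: Starting with aabb and pumping the first 'a' (z = abb keeps the second 'a'), we get strings with i+1 a's followed by 2 b's for i = 0, 1, 2, ...; note bb is not produced because z always contributes one a.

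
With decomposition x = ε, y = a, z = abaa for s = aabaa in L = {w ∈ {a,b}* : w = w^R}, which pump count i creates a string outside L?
i = 0

xy⁰z = ε · ε · abaa = abaa; abaa reversed is aaba ≠ abaa, so it is not a palindrome and is not in L.
(Other choices also work, e.g. i = 2, 3; only i = 1 is guaranteed to stay in L since xy¹z = s.)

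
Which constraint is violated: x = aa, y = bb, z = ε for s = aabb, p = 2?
Violated: |xy| ≤ p

The decomposition x = aa, y = bb, z = ε for s = aabb with p = 2
violates the constraint: |xy| ≤ p

|xy| = |aabb| = 4 > 2 = p. The decomposition puts too many characters in xy.

Pumping lemma constraints:
1. xyz = s (decomposition is valid)
2. |xy| ≤ p
3. |y| > 0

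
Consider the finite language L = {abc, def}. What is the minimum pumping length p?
p = 4

For a finite language L, the pumping lemma holds vacuously if p > max|s| for s ∈ L.

The longest string in L = {abc, def} has length 3.
If p = 4, then no string s ∈ L has |s| ≥ p, so the condition is vacuously true.

The minimum pumping length is p = 4.

Why no smaller p works: for any p ≤ 3, the longest string s ∈ L has |s| = 3 ≥ p, so it would
have to be pumpable; but pumping up (i = 2, 3, ...) produces ever longer strings, which cannot all lie in the
finite language L. So the pumping property fails for every p ≤ 3.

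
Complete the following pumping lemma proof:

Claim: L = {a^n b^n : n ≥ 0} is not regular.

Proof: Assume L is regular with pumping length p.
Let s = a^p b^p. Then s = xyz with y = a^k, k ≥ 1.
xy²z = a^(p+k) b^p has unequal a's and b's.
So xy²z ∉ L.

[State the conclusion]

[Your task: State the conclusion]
This contradicts the pumping lemma for regular languages,
which guarantees xy^i z ∈ L for all i ≥ 0.

Since our assumption that L is regular leads to a contradiction,
we conclude that L = {a^n b^n : n ≥ 0} is NOT regular. ∎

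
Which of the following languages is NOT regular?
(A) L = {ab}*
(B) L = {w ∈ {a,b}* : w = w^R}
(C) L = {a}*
(B) {w ∈ {a,b}* : w = w^R}

(B) L = {w ∈ {a,b}* : w = w^R} is NOT regular.

The pumping lemma can be used to prove this:
After pumping, the string is no longer symmetric

The other languages are regular because they can be recognized by finite automata.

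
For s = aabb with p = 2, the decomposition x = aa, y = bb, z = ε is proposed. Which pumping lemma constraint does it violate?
Violated: |xy| ≤ p

The decomposition x = aa, y = bb, z = ε for s = aabb with p = 2
violates the constraint: |xy| ≤ p

|xy| = |aabb| = 4 > 2 = p. The decomposition puts too many characters in xy.

Pumping lemma constraints:
1. xyz = s (decomposition is valid)
2. |xy| ≤ p
3. |y| > 0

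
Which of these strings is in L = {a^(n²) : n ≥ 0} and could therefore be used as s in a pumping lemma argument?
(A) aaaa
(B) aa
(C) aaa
(A) aaaa

The pumping lemma is applied to a string s that lies in L, so first check membership of each option:
- (A) aaaa has length 4 = 2², a perfect square, so it is in L ✓
- (B) aa has length 2, strictly between 1² = 1 and 2² = 4, so it is not in L ✗
- (C) aaa has length 3, strictly between 1² = 1 and 2² = 4, so it is not in L ✗

Only (A) aaaa is in L, so it is the only candidate that could play the role of s.
(In a complete proof one picks s in terms of the pumping length p so that |s| ≥ p is guaranteed; a fixed string like aaaa illustrates the shape of such an s.)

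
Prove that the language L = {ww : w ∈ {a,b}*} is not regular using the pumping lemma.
Assume for contradiction that L is regular, and let p ≥ 1 be the pumping length given by the pumping lemma.
Choose s = a^p b a^p b. Then s ∈ L (take w = a^p b) and |s| = 2p + 2 ≥ p.
By the pumping lemma, s = xyz for some x, y, z with |xy| ≤ p, |y| ≥ 1, and xy^i z ∈ L for every i ≥ 0.
Since |xy| ≤ p and the first p symbols of s are all a's, y = a^k for some k with 1 ≤ k ≤ p.

Take i = 2: t = xy²z = a^(p + k) b a^p b.
Suppose t = uu for some string u. The string t contains exactly two b's and ends in b, so u contains exactly one b and ends in b; hence u = a^j b for some j, and uu = a^j b a^j b. Comparing with t = a^(p + k) b a^p b forces j = p + k (first block) and j = p (second block), which is impossible since k ≥ 1. So t ∉ L.

This contradicts the pumping lemma, which requires xy^i z ∈ L for all i ≥ 0.
Hence L = {ww : w ∈ {a,b}*} is not regular. ∎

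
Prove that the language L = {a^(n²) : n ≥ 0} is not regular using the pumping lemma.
Assume for contradiction that L is regular, and let p ≥ 1 be the pumping length given by the pumping lemma.
Choose s = a^(p²). Then s ∈ L and |s| = p² ≥ p.
By the pumping lemma, s = xyz for some x, y, z with |xy| ≤ p, |y| ≥ 1, and xy^i z ∈ L for every i ≥ 0.
Here y = a^k for some k with 1 ≤ k ≤ |xy| ≤ p.

Take i = 2: |xy²z| = p² + k.
Now p² < p² + k ≤ p² + p < p² + 2p + 1 = (p + 1)².
So |xy²z| lies strictly between the consecutive squares p² and (p + 1)², hence is not a perfect square, and xy²z ∉ L.

This contradicts the pumping lemma, which requires xy^i z ∈ L for all i ≥ 0.
Hence L = {a^(n²) : n ≥ 0} is not regular. ∎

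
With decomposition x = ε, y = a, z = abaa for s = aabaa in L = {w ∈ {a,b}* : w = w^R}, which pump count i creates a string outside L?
i = 0

xy⁰z = ε · ε · abaa = abaa; abaa reversed is aaba ≠ abaa, so it is not a palindrome and is not in L.
(Other choices also work, e.g. i = 2, 3; only i = 1 is guaranteed to stay in L since xy¹z = s.)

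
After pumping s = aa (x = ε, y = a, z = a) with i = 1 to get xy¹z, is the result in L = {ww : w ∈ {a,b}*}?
Yes

xy¹z = ε · a · a = aa.
aa splits into halves a · a, which are equal, so it is in L (w = a).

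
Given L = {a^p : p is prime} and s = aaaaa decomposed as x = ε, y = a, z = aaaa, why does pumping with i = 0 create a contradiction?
xy⁰z = aaaa ∉ L

Pumping with i = 0 replaces y = a by y⁰ = ε:
- Original: s = xyz = aaaaa; aaaaa has length 5, which is prime, so it is in L
- Pumped: xy⁰z = ε · ε · aaaa = aaaa
- aaaa has length 4 = 2 × 2, which is not prime, so it is not in L

The pumping lemma would require xy⁰z ∈ L, so this decomposition yields a contradiction.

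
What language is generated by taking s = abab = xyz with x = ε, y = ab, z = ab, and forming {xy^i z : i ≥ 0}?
{xy^i z : i ≥ 0} = {(ab)^(i+1) : i ≥ 0} = {ab, abab, ababab, ...}

With x = ε, y = ab, z = ab: Pumping 'ab' gives strings of alternating a's and b's.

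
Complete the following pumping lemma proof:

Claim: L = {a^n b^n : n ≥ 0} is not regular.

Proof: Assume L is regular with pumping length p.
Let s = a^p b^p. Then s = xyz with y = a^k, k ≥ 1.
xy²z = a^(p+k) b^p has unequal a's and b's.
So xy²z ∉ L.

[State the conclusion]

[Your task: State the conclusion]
This contradicts the pumping lemma for regular languages,
which guarantees xy^i z ∈ L for all i ≥ 0.

Since our assumption that L is regular leads to a contradiction,
we conclude that L = {a^n b^n : n ≥ 0} is NOT regular. ∎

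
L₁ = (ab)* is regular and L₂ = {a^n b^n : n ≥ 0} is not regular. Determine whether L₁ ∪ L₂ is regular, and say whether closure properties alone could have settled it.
No — L₁ ∪ L₂ is not regular.

Let U = (ab)* ∪ {a^n b^n}. If U were regular, then U ∩ aa*bb* would be regular (closure under intersection with a regular language). But (ab)* ∩ aa*bb* = {ab} and {a^n b^n} ∩ aa*bb* = {a^n b^n : n ≥ 1}, so U ∩ aa*bb* = {a^n b^n : n ≥ 1}, which is not regular. Hence U is not regular.

Note that the bare facts "L₁ regular, L₂ non-regular" do not settle the question by themselves: the closure of regular languages under ∪, ∩, complement and difference applies only when BOTH operands are regular. With a non-regular operand the result can come out regular or non-regular depending on the specific languages, so one has to work out L₁ ∪ L₂ for this particular pair, as above.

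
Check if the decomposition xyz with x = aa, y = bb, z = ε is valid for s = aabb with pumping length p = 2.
Violated: |xy| ≤ p

The decomposition x = aa, y = bb, z = ε for s = aabb with p = 2
violates the constraint: |xy| ≤ p

|xy| = |aabb| = 4 > 2 = p. The decomposition puts too many characters in xy.

Pumping lemma constraints:
1. xyz = s (decomposition is valid)
2. |xy| ≤ p
3. |y| > 0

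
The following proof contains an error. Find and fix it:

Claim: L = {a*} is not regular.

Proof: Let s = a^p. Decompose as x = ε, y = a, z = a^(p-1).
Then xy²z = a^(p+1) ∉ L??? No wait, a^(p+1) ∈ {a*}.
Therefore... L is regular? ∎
Error: The proof attempts to show a*  is not regular, but a* IS regular!

Correction: a* is a regular language (recognized by a simple DFA with one accepting state and self-loop on 'a'). The pumping lemma can only prove non-regularity, not regularity. For regular languages, pumping always works.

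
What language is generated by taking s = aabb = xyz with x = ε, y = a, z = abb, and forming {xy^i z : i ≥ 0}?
{xy^i z : i ≥ 0} = {a^(i+1) b^2 : i ≥ 0} = {abb, aabb, aaabb, ...}

With x = ε, y = a, z = abb: Starting with aabb and pumping the first 'a' (z = abb keeps the second 'a'), we get strings with i+1 a's followed by 2 b's for i = 0, 1, 2, ...; note bb is not produced because z always contributes one a.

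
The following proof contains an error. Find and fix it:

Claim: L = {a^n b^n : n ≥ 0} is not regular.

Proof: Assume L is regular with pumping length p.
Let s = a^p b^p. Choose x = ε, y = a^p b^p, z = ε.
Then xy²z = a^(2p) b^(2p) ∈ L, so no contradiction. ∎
Error: The decomposition violates |xy| ≤ p. With y = a^p b^p, |xy| = |y| = 2p > p. (The proof also miscomputes xy²z, which would be a^p b^p a^p b^p rather than a^(2p) b^(2p), and it wrongly treats one harmless decomposition as settling the matter — the prover does not get to choose the decomposition.)

Correction: The pumping lemma requires |xy| ≤ p, and the argument must handle every decomposition satisfying |xy| ≤ p, |y| ≥ 1. Since s starts with p a's, any such y consists only of a's, say y = a^k with k ≥ 1. Then xy²z = a^(p+k) b^p has unequal numbers of a's and b's, so xy²z ∉ L — the required contradiction.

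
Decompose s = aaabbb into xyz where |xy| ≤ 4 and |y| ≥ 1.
x = 'aa', y = 'a', z = 'bbb'

For s = aaabbb and p = 4, one valid decomposition is:
- x = 'aa' (length 2)
- y = 'a' (length 1)
- z = 'bbb' (length 3)

Verification:
- xyz = 'aa' + 'a' + 'bbb' = aaabbb ✓
- |xy| = 3 ≤ 4 ✓
- |y| = 1 > 0 ✓

All pumping lemma constraints are satisfied.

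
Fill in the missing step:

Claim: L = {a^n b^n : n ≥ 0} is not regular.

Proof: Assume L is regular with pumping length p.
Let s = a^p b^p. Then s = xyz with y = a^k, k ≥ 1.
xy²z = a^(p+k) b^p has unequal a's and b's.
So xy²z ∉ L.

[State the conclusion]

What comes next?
This contradicts the pumping lemma for regular languages,
which guarantees xy^i z ∈ L for all i ≥ 0.

Since our assumption that L is regular leads to a contradiction,
we conclude that L = {a^n b^n : n ≥ 0} is NOT regular. ∎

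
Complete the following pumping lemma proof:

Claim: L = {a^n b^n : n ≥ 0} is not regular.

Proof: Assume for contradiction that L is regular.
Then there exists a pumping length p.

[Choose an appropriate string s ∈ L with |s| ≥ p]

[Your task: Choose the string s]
s = a^p b^p

This string is in L (has equal a's and b's) and has length 2p ≥ p.
Any decomposition xyz with |xy| ≤ p means y consists only of a's,
so pumping will unbalance the counts.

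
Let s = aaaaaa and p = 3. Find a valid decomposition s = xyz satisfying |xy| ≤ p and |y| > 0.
x = '', y = 'aaa', z = 'aaa'

For s = aaaaaa and p = 3, one valid decomposition is:
- x = '' (length 0)
- y = 'aaa' (length 3)
- z = 'aaa' (length 3)

Verification:
- xyz = '' + 'aaa' + 'aaa' = aaaaaa ✓
- |xy| = 3 ≤ 3 ✓
- |y| = 3 > 0 ✓

All pumping lemma constraints are satisfied.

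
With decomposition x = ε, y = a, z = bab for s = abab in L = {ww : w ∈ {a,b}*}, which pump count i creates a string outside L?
i = 0

xy⁰z = ε · ε · bab = bab; bab has odd length 3, so it cannot be written as ww and is not in L.
(Other choices also work, e.g. i = 2, 3; only i = 1 is guaranteed to stay in L since xy¹z = s.)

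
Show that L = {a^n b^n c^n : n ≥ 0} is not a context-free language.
Assume for contradiction that L is context-free, and let p ≥ 1 be the pumping length given by the pumping lemma for CFLs.
Choose s = a^p b^p c^p. Then s ∈ L and |s| = 3p ≥ p.
By the CFL pumping lemma, s = uvxyz for some u, v, x, y, z with |vxy| ≤ p, |vy| ≥ 1, and uv^i xy^i z ∈ L for every i ≥ 0.

Because |vxy| ≤ p, the window vxy cannot contain both an a and a c: any substring of s containing both must include the entire block b^p plus at least one a and one c, so it has length ≥ p + 2 > p.
Hence at least one of the letters a, c does not occur in vy at all.

Take i = 0: the string uxz is obtained from s by deleting |vy| ≥ 1 symbols, so |uxz| = 3p − |vy| < 3p.
But the letter (a or c) that does not occur in vy still occurs exactly p times in uxz. Every string of L with exactly p copies of some letter is a^p b^p c^p, of length 3p. Since |uxz| < 3p, uxz ∉ L.

This contradicts the CFL pumping lemma, which requires uv^i xy^i z ∈ L for all i ≥ 0.
Hence L = {a^n b^n c^n : n ≥ 0} is not context-free. ∎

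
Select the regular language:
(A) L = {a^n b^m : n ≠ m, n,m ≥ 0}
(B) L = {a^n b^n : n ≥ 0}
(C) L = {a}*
(C) {a}*

(C) L = {a}* is regular.

This can be recognized by a finite automaton (DFA/NFA).
Regular expressions like {a}* define regular languages.

The other choices are not regular:
- {a^n b^n : n ≥ 0}: After pumping, the number of a's and b's become unequal
- {a^n b^m : n ≠ m, n,m ≥ 0}: After pumping a's, we can make n = m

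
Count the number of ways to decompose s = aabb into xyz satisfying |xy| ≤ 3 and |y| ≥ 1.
6

For s = 'aabb' with pumping length p = 3:

Constraints: |xy| ≤ 3, |y| > 0

Valid decompositions (|xy| ≤ p, |y| ≥ 1):
  • x='', y='a', z='abb'
  • x='a', y='a', z='bb'
  • x='', y='aa', z='bb'
  • x='aa', y='b', z='b'
  • x='a', y='ab', z='b'
  • x='', y='aab', z='b'

Total count: 6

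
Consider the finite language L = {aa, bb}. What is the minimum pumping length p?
p = 3

For a finite language L, the pumping lemma holds vacuously if p > max|s| for s ∈ L.

The longest string in L = {aa, bb} has length 2.
If p = 3, then no string s ∈ L has |s| ≥ p, so the condition is vacuously true.

The minimum pumping length is p = 3.

Why no smaller p works: for any p ≤ 2, the longest string s ∈ L has |s| = 2 ≥ p, so it would
have to be pumpable; but pumping up (i = 2, 3, ...) produces ever longer strings, which cannot all lie in the
finite language L. So the pumping property fails for every p ≤ 2.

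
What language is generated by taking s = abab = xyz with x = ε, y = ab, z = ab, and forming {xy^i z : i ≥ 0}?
{xy^i z : i ≥ 0} = {(ab)^(i+1) : i ≥ 0} = {ab, abab, ababab, ...}

With x = ε, y = ab, z = ab: Pumping 'ab' gives strings of alternating a's and b's.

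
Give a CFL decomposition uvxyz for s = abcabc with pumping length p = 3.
u='ab', v='c', x='a', y='b', z='c'

For s = abcabc with pumping length p = 3:

One valid decomposition:
- u = 'ab'
- v = 'c'
- x = 'a'
- y = 'b'
- z = 'c'

Verification:
- uvxyz = 'ab' + 'c' + 'a' + 'b' + 'c' = abcabc ✓
- |vxy| = |'cab'| = 3 ≤ 3 ✓
- |vy| = |'cb'| = 2 > 0 ✓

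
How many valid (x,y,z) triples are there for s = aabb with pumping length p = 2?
3

For s = 'aabb' with pumping length p = 2:

Constraints: |xy| ≤ 2, |y| > 0

Valid decompositions (|xy| ≤ p, |y| ≥ 1):
  • x='', y='a', z='abb'
  • x='a', y='a', z='bb'
  • x='', y='aa', z='bb'

Total count: 3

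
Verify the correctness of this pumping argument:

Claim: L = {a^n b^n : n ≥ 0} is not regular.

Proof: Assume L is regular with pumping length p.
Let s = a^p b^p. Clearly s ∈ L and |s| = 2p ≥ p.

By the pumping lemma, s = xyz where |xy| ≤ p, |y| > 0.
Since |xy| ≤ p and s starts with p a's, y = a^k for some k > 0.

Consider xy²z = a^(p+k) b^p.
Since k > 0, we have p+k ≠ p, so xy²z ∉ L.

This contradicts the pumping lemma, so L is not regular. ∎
The proof is correct.

This proof is valid because:
1. The string s = a^p b^p is correctly in L
2. The decomposition analysis is correct: y must consist only of a's
3. The contradiction is valid: pumping increases a's but not b's
4. The conclusion follows logically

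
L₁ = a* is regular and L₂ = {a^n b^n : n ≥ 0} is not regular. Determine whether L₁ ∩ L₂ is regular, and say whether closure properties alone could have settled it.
Yes — L₁ ∩ L₂ is regular.

A string of a* contains no b's, and the only string of {a^n b^n} with no b's is ε (n = 0). So L₁ ∩ L₂ = {ε}, a finite language, which is regular.

Note that the bare facts "L₁ regular, L₂ non-regular" do not settle the question by themselves: the closure of regular languages under ∪, ∩, complement and difference applies only when BOTH operands are regular. With a non-regular operand the result can come out regular or non-regular depending on the specific languages, so one has to work out L₁ ∩ L₂ for this particular pair, as above.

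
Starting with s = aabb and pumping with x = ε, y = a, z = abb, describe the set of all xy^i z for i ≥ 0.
{xy^i z : i ≥ 0} = {a^(i+1) b^2 : i ≥ 0} = {abb, aabb, aaabb, ...}

With x = ε, y = a, z = abb: Starting with aabb and pumping the first 'a' (z = abb keeps the second 'a'), we get strings with i+1 a's followed by 2 b's for i = 0, 1, 2, ...; note bb is not produced because z always contributes one a.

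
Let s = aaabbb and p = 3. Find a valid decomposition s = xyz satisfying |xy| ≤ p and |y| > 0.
x = 'a', y = 'a', z = 'abbb'

For s = aaabbb and p = 3, one valid decomposition is:
- x = 'a' (length 1)
- y = 'a' (length 1)
- z = 'abbb' (length 4)

Verification:
- xyz = 'a' + 'a' + 'abbb' = aaabbb ✓
- |xy| = 2 ≤ 3 ✓
- |y| = 1 > 0 ✓

All pumping lemma constraints are satisfied.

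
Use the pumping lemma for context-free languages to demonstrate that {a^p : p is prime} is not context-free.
Assume for contradiction that L is context-free, and let p ≥ 1 be the pumping length given by the pumping lemma for CFLs.
Choose a prime q with q ≥ p and let s = a^q. Then s ∈ L and |s| = q ≥ p.
By the CFL pumping lemma, s = uvxyz for some u, v, x, y, z with |vxy| ≤ p, |vy| ≥ 1, and uv^i xy^i z ∈ L for every i ≥ 0.
All symbols are a's, so only lengths matter: let k = |vy|, with 1 ≤ k ≤ p. Then |uv^i xy^i z| = q + (i − 1)k.

Take i = q + 1: the length is q + qk = q(k + 1).
Both factors satisfy q ≥ 2 and k + 1 ≥ 2, so q(k + 1) is composite and uv^(q+1) xy^(q+1) z ∉ L.

This contradicts the CFL pumping lemma, which requires uv^i xy^i z ∈ L for all i ≥ 0.
Hence L = {a^p : p is prime} is not context-free. ∎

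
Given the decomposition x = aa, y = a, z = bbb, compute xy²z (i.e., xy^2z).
aaaabbb

Given x = 'aa', y = 'a', z = 'bbb' and i = 2:

xy^2z = x + y·y·...·y (2 times) + z
       = 'aa' + 'a'^2 + 'bbb'
       = 'aa' + 'aa' + 'bbb'
       = 'aaaabbb'

The pumped string is 'aaaabbb' with length 7.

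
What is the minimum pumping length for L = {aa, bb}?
p = 3

For a finite language L, the pumping lemma holds vacuously if p > max|s| for s ∈ L.

The longest string in L = {aa, bb} has length 2.
If p = 3, then no string s ∈ L has |s| ≥ p, so the condition is vacuously true.

The minimum pumping length is p = 3.

Why no smaller p works: for any p ≤ 2, the longest string s ∈ L has |s| = 2 ≥ p, so it would
have to be pumpable; but pumping up (i = 2, 3, ...) produces ever longer strings, which cannot all lie in the
finite language L. So the pumping property fails for every p ≤ 2.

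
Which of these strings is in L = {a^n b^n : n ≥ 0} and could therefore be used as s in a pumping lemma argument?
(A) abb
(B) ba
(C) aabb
(C) aabb

The pumping lemma is applied to a string s that lies in L, so first check membership of each option:
- (A) abb has 1 a's and 2 b's; 1 ≠ 2, so it is not in L ✗
- (B) ba has an a after a b, so it is not of the form a^n b^n and is not in L ✗
- (C) aabb = a^2 b^2 has equal counts (2 = 2), so it is in L ✓

Only (C) aabb is in L, so it is the only candidate that could play the role of s.
(In a complete proof one picks s in terms of the pumping length p so that |s| ≥ p is guaranteed; a fixed string like aabb illustrates the shape of such an s.)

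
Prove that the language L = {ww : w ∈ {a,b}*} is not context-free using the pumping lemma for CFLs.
Assume for contradiction that L is context-free, and let p ≥ 1 be the pumping length given by the pumping lemma for CFLs.
Choose s = a^p b^p a^p b^p. Then s ∈ L (take w = a^p b^p) and |s| = 4p ≥ p.
By the CFL pumping lemma, s = uvxyz for some u, v, x, y, z with |vxy| ≤ p, |vy| ≥ 1, and uv^i xy^i z ∈ L for every i ≥ 0.

Write s as four blocks A₁ B₁ A₂ B₂ with A₁ = A₂ = a^p and B₁ = B₂ = b^p. Since |vxy| ≤ p, the window vxy lies inside at most two adjacent blocks. Take i = 0 and let t = uxz, so |t| = 4p − |vy| with 1 ≤ |vy| ≤ p. If |t| is odd, t ∉ L immediately, so assume |vy| is even (hence |vy| ≥ 2) and |t|/2 = 2p − |vy|/2, which satisfies p ≤ |t|/2 ≤ 2p − 1.

Case 1 (vxy inside A₁B₁): t = a^(p−j) b^(p−l) a^p b^p with j + l = |vy|. The second half of t has length < 2p, so it is a suffix of the trailing a^p b^p and ends in b; the first half is a^(p−j) b^(p−l) a^((j+l)/2), which ends in a because (j+l)/2 ≥ 1. The halves differ, so t ∉ L.

Case 2 (vxy inside B₁A₂, straddling the middle): t = a^p b^(p−j) a^(p−l) b^p with j + l = |vy|. If t = ww, then w is a prefix of t of length ≥ p, so w begins with a^p; and w is a suffix of t of length ≥ p, so w ends with b^p. That forces |w| ≥ 2p, contradicting |w| = |t|/2 ≤ 2p − 1. So t ∉ L.

Case 3 (vxy inside A₂B₂): t = a^p b^p a^(p−j) b^(p−l) with j + l = |vy|. The first half of t is a prefix of a^p b^p, so it begins with a; the second half is b^((j+l)/2) a^(p−j) b^(p−l), which begins with b. The halves differ, so t ∉ L.

In every case uv⁰xy⁰z = uxz ∉ L.

This contradicts the CFL pumping lemma, which requires uv^i xy^i z ∈ L for all i ≥ 0.
Hence L = {ww : w ∈ {a,b}*} is not context-free. ∎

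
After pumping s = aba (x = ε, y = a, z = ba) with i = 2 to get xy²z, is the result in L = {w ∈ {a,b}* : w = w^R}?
No

xy²z = ε · aa · ba = aaba.
aaba reversed is abaa ≠ aaba, so it is not a palindrome and is not in L.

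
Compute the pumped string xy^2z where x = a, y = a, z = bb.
aaabb

Given x = 'a', y = 'a', z = 'bb' and i = 2:

xy^2z = x + y·y·...·y (2 times) + z
       = 'a' + 'a'^2 + 'bb'
       = 'a' + 'aa' + 'bb'
       = 'aaabb'

The pumped string is 'aaabb' with length 5.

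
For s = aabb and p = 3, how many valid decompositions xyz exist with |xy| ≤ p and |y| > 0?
6

For s = 'aabb' with pumping length p = 3:

Constraints: |xy| ≤ 3, |y| > 0

Valid decompositions (|xy| ≤ p, |y| ≥ 1):
  • x='', y='a', z='abb'
  • x='a', y='a', z='bb'
  • x='', y='aa', z='bb'
  • x='aa', y='b', z='b'
  • x='a', y='ab', z='b'
  • x='', y='aab', z='b'

Total count: 6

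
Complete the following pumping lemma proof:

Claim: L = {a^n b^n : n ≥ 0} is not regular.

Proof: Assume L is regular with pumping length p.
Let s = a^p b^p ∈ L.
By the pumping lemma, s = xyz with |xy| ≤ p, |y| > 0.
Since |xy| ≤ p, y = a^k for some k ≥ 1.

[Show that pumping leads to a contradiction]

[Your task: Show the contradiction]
Consider xy²z = a^(p+k) b^p.

Since k ≥ 1, we have p + k > p.
So xy²z has more a's than b's: (p+k) a's vs p b's.
This means xy²z ∉ L because a^n b^n requires equal counts.

This contradicts the pumping lemma which states xy²z ∈ L.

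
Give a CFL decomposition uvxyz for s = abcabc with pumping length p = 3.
u='ab', v='c', x='a', y='b', z='c'

For s = abcabc with pumping length p = 3:

One valid decomposition:
- u = 'ab'
- v = 'c'
- x = 'a'
- y = 'b'
- z = 'c'

Verification:
- uvxyz = 'ab' + 'c' + 'a' + 'b' + 'c' = abcabc ✓
- |vxy| = |'cab'| = 3 ≤ 3 ✓
- |vy| = |'cb'| = 2 > 0 ✓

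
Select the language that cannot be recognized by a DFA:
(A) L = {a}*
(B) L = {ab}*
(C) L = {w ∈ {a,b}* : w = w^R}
(C) {w ∈ {a,b}* : w = w^R}

(C) L = {w ∈ {a,b}* : w = w^R} is NOT regular.

The pumping lemma can be used to prove this:
After pumping, the string is no longer symmetric

The other languages are regular because they can be recognized by finite automata.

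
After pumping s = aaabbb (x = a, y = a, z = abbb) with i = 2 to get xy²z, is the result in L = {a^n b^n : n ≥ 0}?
No

xy²z = a · aa · abbb = aaaabbb.
aaaabbb has 4 a's and 3 b's; 4 ≠ 3, so it is not in L.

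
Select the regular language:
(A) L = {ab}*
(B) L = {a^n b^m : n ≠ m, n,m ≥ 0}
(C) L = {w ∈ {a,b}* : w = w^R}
(A) {ab}*

(A) L = {ab}* is regular.

This can be recognized by a finite automaton (DFA/NFA).
Regular expressions like {ab}* define regular languages.

The other choices are not regular:
- {w ∈ {a,b}* : w = w^R}: After pumping, the string is no longer symmetric
- {a^n b^m : n ≠ m, n,m ≥ 0}: After pumping a's, we can make n = m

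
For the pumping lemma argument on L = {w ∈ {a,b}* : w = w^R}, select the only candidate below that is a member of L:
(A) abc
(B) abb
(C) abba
(C) abba

The pumping lemma is applied to a string s that lies in L, so first check membership of each option:
- (A) abc reversed is cba ≠ abc, so it is not a palindrome and is not in L ✗
- (B) abb reversed is bba ≠ abb, so it is not a palindrome and is not in L ✗
- (C) abba reversed is abba, the same string, so it is a palindrome and is in L ✓

Only (C) abba is in L, so it is the only candidate that could play the role of s.
(In a complete proof one picks s in terms of the pumping length p so that |s| ≥ p is guaranteed; a fixed string like abba illustrates the shape of such an s.)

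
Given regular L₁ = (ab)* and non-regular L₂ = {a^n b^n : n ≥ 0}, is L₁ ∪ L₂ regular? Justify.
No — L₁ ∪ L₂ is not regular.

Let U = (ab)* ∪ {a^n b^n}. If U were regular, then U ∩ aa*bb* would be regular (closure under intersection with a regular language). But (ab)* ∩ aa*bb* = {ab} and {a^n b^n} ∩ aa*bb* = {a^n b^n : n ≥ 1}, so U ∩ aa*bb* = {a^n b^n : n ≥ 1}, which is not regular. Hence U is not regular.

Note that the bare facts "L₁ regular, L₂ non-regular" do not settle the question by themselves: the closure of regular languages under ∪, ∩, complement and difference applies only when BOTH operands are regular. With a non-regular operand the result can come out regular or non-regular depending on the specific languages, so one has to work out L₁ ∪ L₂ for this particular pair, as above.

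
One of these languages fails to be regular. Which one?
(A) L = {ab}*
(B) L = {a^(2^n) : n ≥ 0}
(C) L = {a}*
(B) {a^(2^n) : n ≥ 0}

(B) L = {a^(2^n) : n ≥ 0} is NOT regular.

The pumping lemma can be used to prove this:
After pumping, length is no longer a power of 2

The other languages are regular because they can be recognized by finite automata.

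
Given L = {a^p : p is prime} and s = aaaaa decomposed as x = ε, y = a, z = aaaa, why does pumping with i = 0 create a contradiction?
xy⁰z = aaaa ∉ L

Pumping with i = 0 replaces y = a by y⁰ = ε:
- Original: s = xyz = aaaaa; aaaaa has length 5, which is prime, so it is in L
- Pumped: xy⁰z = ε · ε · aaaa = aaaa
- aaaa has length 4 = 2 × 2, which is not prime, so it is not in L

The pumping lemma would require xy⁰z ∈ L, so this decomposition yields a contradiction.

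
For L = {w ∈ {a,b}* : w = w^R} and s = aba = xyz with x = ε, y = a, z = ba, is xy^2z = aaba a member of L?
No

xy²z = ε · aa · ba = aaba.
aaba reversed is abaa ≠ aaba, so it is not a palindrome and is not in L.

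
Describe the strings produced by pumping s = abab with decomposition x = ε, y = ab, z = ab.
{xy^i z : i ≥ 0} = {(ab)^(i+1) : i ≥ 0} = {ab, abab, ababab, ...}

With x = ε, y = ab, z = ab: Pumping 'ab' gives strings of alternating a's and b's.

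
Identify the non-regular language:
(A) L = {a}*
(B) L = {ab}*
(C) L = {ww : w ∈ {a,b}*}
(C) {ww : w ∈ {a,b}*}

(C) L = {ww : w ∈ {a,b}*} is NOT regular.

The pumping lemma can be used to prove this:
After pumping, the two halves no longer match

The other languages are regular because they can be recognized by finite automata.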